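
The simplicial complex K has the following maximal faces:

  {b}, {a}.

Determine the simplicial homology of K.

We work with the vertex ordering a < b. The simplices of K, each written with vertices in increasing order, are:

  0-simplices (2): a, b

so the chain groups are C_0 ≅ Z^2.

From H_k ≅ ker(∂_k) / im(∂_{k+1}) we obtain:

  H_0: rank C_0 − rank ∂_1 = 2 − 0 = 2, and there is no ∂_1, so H_0 ≅ Z^2.

(K is a triangulation of a set of 2 points.)

H_0 ≅ Z^2.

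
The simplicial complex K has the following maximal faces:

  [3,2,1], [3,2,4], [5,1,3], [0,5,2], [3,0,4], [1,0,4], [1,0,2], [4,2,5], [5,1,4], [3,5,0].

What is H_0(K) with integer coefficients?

H_0 = Z.

Order the vertices as 0 < 1 < 2 < 3 < 4 < 5. Listing each simplex with vertices in this order, K has dimension 2 with simplices:

  0-simplices (6): [0], [1], [2], [3], [4], [5]
  1-simplices (15): [0,1], [0,2], [0,3], [0,4], [0,5], [1,2], [1,3], [1,4], [1,5], [2,3], [2,4], [2,5], [3,4], [3,5], [4,5]
  2-simplices (10): [0,1,2], [0,1,4], [0,2,5], [0,3,4], [0,3,5], [1,2,3], [1,3,5], [1,4,5], [2,3,4], [2,4,5]

so the chain groups are C_0 ≅ Z^6, C_1 ≅ Z^15, C_2 ≅ Z^10.

∂_1: C_1 → C_0 sends each edge [p,q] (with p < q) to q − p.
The resulting 6×15 matrix has rank 5, and its Smith normal form has invariant factors (1,1,1,1,1).

Boundary ∂_2: C_2 → C_1 maps a triangle to the signed sum of its edges. For instance
  ∂[1,2,3] = [2,3] − [1,3] + [1,2],
  ∂[0,1,4] = [1,4] − [0,4] + [0,1].
As a 15×10 matrix over Z this has rank 10, with invariant factors (1,1,1,1,1,1,1,1,1,2).

Reading off H_k = ker ∂_k / im ∂_{k+1}:

  H_0: rank C_0 − rank ∂_1 = 6 − 5 = 1, and the invariant factors of ∂_1 are all 1, so H_0 = Z.

(K is a triangulation of the real projective plane RP^2.)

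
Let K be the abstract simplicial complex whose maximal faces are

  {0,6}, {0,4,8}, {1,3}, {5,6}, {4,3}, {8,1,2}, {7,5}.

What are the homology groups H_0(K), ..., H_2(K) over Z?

H_0 ≅ Z,  H_1 ≅ Z,  H_2 = 0.

Order the vertices as 0 < 1 < 2 < 3 < 4 < 5 < 6 < 7 < 8. Listing each simplex with vertices in this order, K has dimension 2 with simplices:

  0-simplices (9): [0], [1], [2], [3], [4], [5], [6], [7], [8]
  1-simplices (11): [0,4], [0,6], [0,8], [1,2], [1,3], [1,8], [2,8], [3,4], [4,8], [5,6], [5,7]
  2-simplices (2): [0,4,8], [1,2,8]

giving chain groups C_0 ≅ Z^9, C_1 ≅ Z^11, C_2 ≅ Z^2.

Boundary ∂_1: C_1 → C_0 is given by ∂[p,q] = [q] − [p].
This gives a 9×11 integer matrix of rank 8; reducing to Smith normal form yields diagonal entries (1,1,1,1,1,1,1,1).

The boundary map ∂_2: C_2 → C_1 acts by ∂[p,q,r] = [q,r] − [p,r] + [p,q]. For instance
  ∂[0,4,8] = [4,8] − [0,8] + [0,4],
  ∂[1,2,8] = [2,8] − [1,8] + [1,2].
The 11×2 boundary matrix has rank 2 and Smith normal form diag(1,1).

Reading off H_k = ker ∂_k / im ∂_{k+1}:

  H_0: rank C_0 − rank ∂_1 = 9 − 8 = 1, and the invariant factors of ∂_1 are all 1, so H_0 ≅ Z.
  H_1: rank ker ∂_1 − rank ∂_2 = (11 − 8) − 2 = 1, and the invariant factors of ∂_2 are all 1, so H_1 ≅ Z.
  H_2: rank ker ∂_2 − rank ∂_3 = (2 − 2) − 0 = 0, and there is no ∂_3, so H_2 ≅ 0.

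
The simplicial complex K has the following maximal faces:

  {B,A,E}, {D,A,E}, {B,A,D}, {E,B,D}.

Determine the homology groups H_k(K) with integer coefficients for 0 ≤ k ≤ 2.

Fix the vertex order A < B < D < E and write every simplex with vertices in increasing order. Then dim K = 2 and the simplices of K are:

  0-simplices (4): A, B, D, E
  1-simplices (6): AB, AD, AE, BD, BE, DE
  2-simplices (4): ABD, ABE, ADE, BDE

giving chain groups C_0 ≅ Z^4, C_1 ≅ Z^6, C_2 ≅ Z^4.

∂_1: C_1 → C_0 sends each edge [p,q] (with p < q) to q − p.
This gives a 4×6 integer matrix of rank 3; reducing to Smith normal form yields diagonal entries (1,1,1).

Boundary ∂_2: C_2 → C_1 acts by ∂[p,q,r] = [q,r] − [p,r] + [p,q]. For instance
  ∂BDE = DE − BE + BD,
  ∂ABE = BE − AE + AB.
As a 6×4 matrix over Z this has rank 3, with invariant factors (1,1,1).

Reading off H_k = ker ∂_k / im ∂_{k+1}:

  H_0: rank C_0 − rank ∂_1 = 4 − 3 = 1, and the invariant factors of ∂_1 are all 1, so H_0 = Z.
  H_1: rank ker ∂_1 − rank ∂_2 = (6 − 3) − 3 = 0, and the invariant factors of ∂_2 are all 1, so H_1 = 0.
  H_2: rank ker ∂_2 − rank ∂_3 = (4 − 3) − 0 = 1, and there is no ∂_3, so H_2 = Z.

As a check, the Euler characteristic is 4 − 6 + 4 = 2, which agrees with 1 − 0 + 1 = 2.
(K is a triangulation of the 2-sphere S^2.)

H_0 = Z,  H_1 = 0,  H_2 = Z.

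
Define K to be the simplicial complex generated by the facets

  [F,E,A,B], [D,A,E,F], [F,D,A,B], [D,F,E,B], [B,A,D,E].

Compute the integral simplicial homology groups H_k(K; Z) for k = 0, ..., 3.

Order the vertices as A < B < D < E < F. Listing each simplex with vertices in this order, K has dimension 3 with simplices:

  0-simplices (5): A, B, D, E, F
  1-simplices (10): AB, AD, AE, AF, BD, BE, BF, DE, DF, EF
  2-simplices (10): ABD, ABE, ABF, ADE, ADF, AEF, BDE, BDF, BEF, DEF
  3-simplices (5): ABDE, ABDF, ABEF, ADEF, BDEF

Hence C_0 ≅ Z^5, C_1 ≅ Z^10, C_2 ≅ Z^10, C_3 ≅ Z^5.

The boundary map ∂_1: C_1 → C_0 is given by ∂[p,q] = [q] − [p].
As a 5×10 matrix over Z this has rank 4, with invariant factors (1,1,1,1).

The boundary map ∂_2: C_2 → C_1 maps a triangle to the signed sum of its edges. For instance
  ∂ABD = BD − AD + AB,
  ∂AEF = EF − AF + AE.
The 10×10 boundary matrix has rank 6 and Smith normal form diag(1,1,1,1,1,1).

∂_3: C_3 → C_2 sends each 3-simplex σ to the alternating sum Σ_i (−1)^i (σ with its i-th vertex removed). For instance
  ∂ADEF = DEF − AEF + ADF − ADE,
  ∂ABEF = BEF − AEF + ABF − ABE.
The 10×5 boundary matrix has rank 4 and Smith normal form diag(1,1,1,1).

From H_k ≅ ker(∂_k) / im(∂_{k+1}) we obtain:

  H_0: rank C_0 − rank ∂_1 = 5 − 4 = 1, and the invariant factors of ∂_1 are all 1, so H_0 = Z.
  H_1: rank ker ∂_1 − rank ∂_2 = (10 − 4) − 6 = 0, and the invariant factors of ∂_2 are all 1, so H_1 = 0.
  H_2: rank ker ∂_2 − rank ∂_3 = (10 − 6) − 4 = 0, and the invariant factors of ∂_3 are all 1, so H_2 = 0.
  H_3: rank ker ∂_3 − rank ∂_4 = (5 − 4) − 0 = 1, and there is no ∂_4, so H_3 = Z.

(K is a triangulation of the 3-sphere S^3.)

H_0 ≅ Z,  H_1 = 0,  H_2 = 0,  H_3 ≅ Z.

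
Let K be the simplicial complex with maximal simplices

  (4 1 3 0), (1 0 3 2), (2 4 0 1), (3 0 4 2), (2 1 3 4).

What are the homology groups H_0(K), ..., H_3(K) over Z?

H_0 ≅ Z,  H_1 = 0,  H_2 = 0,  H_3 ≅ Z.

Take the total order 0 < 1 < 2 < 3 < 4 on the vertex set. Then K (dimension 3) consists of the simplices:

  0-simplices (5): [0], [1], [2], [3], [4]
  1-simplices (10): [0,1], [0,2], [0,3], [0,4], [1,2], [1,3], [1,4], [2,3], [2,4], [3,4]
  2-simplices (10): [0,1,2], [0,1,3], [0,1,4], [0,2,3], [0,2,4], [0,3,4], [1,2,3], [1,2,4], [1,3,4], [2,3,4]
  3-simplices (5): [0,1,2,3], [0,1,2,4], [0,1,3,4], [0,2,3,4], [1,2,3,4]

Hence C_0 ≅ Z^5, C_1 ≅ Z^10, C_2 ≅ Z^10, C_3 ≅ Z^5.

∂_1: C_1 → C_0 sends each edge [p,q] (with p < q) to q − p.
The resulting 5×10 matrix has rank 4, and its Smith normal form has invariant factors (1,1,1,1).

∂_2: C_2 → C_1 sends each 2-simplex [p,q,r] to [q,r] − [p,r] + [p,q]. For instance
  ∂[2,3,4] = [3,4] − [2,4] + [2,3],
  ∂[1,2,4] = [2,4] − [1,4] + [1,2].
The resulting 10×10 matrix has rank 6, and its Smith normal form has invariant factors (1,1,1,1,1,1).

Boundary ∂_3: C_3 → C_2 sends each 3-simplex σ to the alternating sum Σ_i (−1)^i (σ with its i-th vertex removed). For instance
  ∂[1,2,3,4] = [2,3,4] − [1,3,4] + [1,2,4] − [1,2,3],
  ∂[0,2,3,4] = [2,3,4] − [0,3,4] + [0,2,4] − [0,2,3].
This gives a 10×5 integer matrix of rank 4; reducing to Smith normal form yields diagonal entries (1,1,1,1).

Reading off H_k = ker ∂_k / im ∂_{k+1}:

  H_0: rank C_0 − rank ∂_1 = 5 − 4 = 1, and the invariant factors of ∂_1 are all 1, so H_0 = Z.
  H_1: rank ker ∂_1 − rank ∂_2 = (10 − 4) − 6 = 0, and the invariant factors of ∂_2 are all 1, so H_1 = 0.
  H_2: rank ker ∂_2 − rank ∂_3 = (10 − 6) − 4 = 0, and the invariant factors of ∂_3 are all 1, so H_2 = 0.
  H_3: rank ker ∂_3 − rank ∂_4 = (5 − 4) − 0 = 1, and there is no ∂_4, so H_3 = Z.

As a check, the Euler characteristic is 5 − 10 + 10 − 5 = 0, which agrees with 1 − 0 + 0 − 1 = 0.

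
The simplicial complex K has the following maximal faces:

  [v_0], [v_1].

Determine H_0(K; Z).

Order the vertices as v_0 < v_1. Listing each simplex with vertices in this order, K has dimension 0 with simplices:

  0-simplices (2): [v_0], [v_1]

so the chain groups are C_0 ≅ Z^2.

From H_k ≅ ker(∂_k) / im(∂_{k+1}) we obtain:

  H_0: rank C_0 − rank ∂_1 = 2 − 0 = 2, and there is no ∂_1, so H_0 ≅ Z^2.

H_0 = Z^2.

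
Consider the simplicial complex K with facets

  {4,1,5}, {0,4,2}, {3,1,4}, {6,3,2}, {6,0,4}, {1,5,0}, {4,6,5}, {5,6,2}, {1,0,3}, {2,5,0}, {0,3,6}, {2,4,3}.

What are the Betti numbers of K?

b_0 = 1, b_1 = 0, b_2 = 0.

We work with the vertex ordering 0 < 1 < 2 < 3 < 4 < 5 < 6. The simplices of K, each written with vertices in increasing order, are:

  0-simplices (7): [0], [1], [2], [3], [4], [5], [6]
  1-simplices (18): [0,1], [0,2], [0,3], [0,4], [0,5], [0,6], [1,3], [1,4], [1,5], [2,3], [2,4], [2,5], [2,6], [3,4], [3,6], [4,5], [4,6], [5,6]
  2-simplices (12): [0,1,3], [0,1,5], [0,2,4], [0,2,5], [0,3,6], [0,4,6], [1,3,4], [1,4,5], [2,3,4], [2,3,6], [2,5,6], [4,5,6]

Hence C_0 ≅ Z^7, C_1 ≅ Z^18, C_2 ≅ Z^12.

The boundary map ∂_1: C_1 → C_0 sends each edge [p,q] (with p < q) to q − p. For instance
  ∂[1,5] = [5] − [1].
As a 7×18 matrix over Z this has rank 6, with invariant factors (1,1,1,1,1,1).

Boundary ∂_2: C_2 → C_1 maps a triangle to the signed sum of its edges. For instance
  ∂[2,3,4] = [3,4] − [2,4] + [2,3],
  ∂[0,2,4] = [2,4] − [0,4] + [0,2].
The 18×12 boundary matrix has rank 12 and Smith normal form diag(1,1,1,1,1,1,1,1,1,1,1,2).

Now H_k = ker ∂_k / im ∂_{k+1}, so:

  H_0: rank C_0 − rank ∂_1 = 7 − 6 = 1, and the invariant factors of ∂_1 are all 1, so H_0 ≅ Z.
  H_1: rank ker ∂_1 − rank ∂_2 = (18 − 6) − 12 = 0, and ∂_2 has invariant factor 2 > 1, so H_1 ≅ Z/2.
  H_2: rank ker ∂_2 − rank ∂_3 = (12 − 12) − 0 = 0, and there is no ∂_3, so H_2 ≅ 0.

(K is a triangulation of the real projective plane RP^2.)

Hence the Betti numbers are b_0 = 1, b_1 = 0, b_2 = 0.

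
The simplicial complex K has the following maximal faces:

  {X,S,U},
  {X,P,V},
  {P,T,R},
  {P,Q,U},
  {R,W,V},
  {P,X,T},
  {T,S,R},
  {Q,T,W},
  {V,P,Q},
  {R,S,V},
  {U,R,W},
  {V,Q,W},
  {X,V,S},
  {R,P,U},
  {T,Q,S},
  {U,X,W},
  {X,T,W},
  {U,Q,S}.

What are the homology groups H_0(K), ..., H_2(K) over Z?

K has 9 vertices, 27 edges, 18 triangles.
rank ∂_0 = 0, rank ∂_1 = 8 ⇒ b_0 = 9 − 0 − 8 = 1; all invariant factors of ∂_1 are 1 so no torsion. So H_0 ≅ Z.
rank ∂_1 = 8, rank ∂_2 = 17 ⇒ b_1 = 27 − 8 − 17 = 2; all invariant factors of ∂_2 are 1 so no torsion. So H_1 ≅ Z^2.
rank ∂_2 = 17, rank ∂_3 = 0 ⇒ b_2 = 18 − 17 − 0 = 1. So H_2 ≅ Z.

H_0 = Z,  H_1 = Z^2,  H_2 = Z.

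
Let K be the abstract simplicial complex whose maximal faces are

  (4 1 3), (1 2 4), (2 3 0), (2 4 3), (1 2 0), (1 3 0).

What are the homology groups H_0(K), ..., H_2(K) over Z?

Take the total order 0 < 1 < 2 < 3 < 4 on the vertex set. Then K (dimension 2) consists of the simplices:

  0-simplices (5): [0], [1], [2], [3], [4]
  1-simplices (9): [0,1], [0,2], [0,3], [1,2], [1,3], [1,4], [2,3], [2,4], [3,4]
  2-simplices (6): [0,1,2], [0,1,3], [0,2,3], [1,2,4], [1,3,4], [2,3,4]

Hence C_0 ≅ Z^5, C_1 ≅ Z^9, C_2 ≅ Z^6.

∂_1: C_1 → C_0 is given by ∂[p,q] = [q] − [p].
The resulting 5×9 matrix has rank 4, and its Smith normal form has invariant factors (1,1,1,1).

Boundary ∂_2: C_2 → C_1 sends each 2-simplex [p,q,r] to [q,r] − [p,r] + [p,q]. For instance
  ∂[0,1,3] = [1,3] − [0,3] + [0,1],
  ∂[2,3,4] = [3,4] − [2,4] + [2,3].
This gives a 9×6 integer matrix of rank 5; reducing to Smith normal form yields diagonal entries (1,1,1,1,1).

Reading off H_k = ker ∂_k / im ∂_{k+1}:

  H_0: rank C_0 − rank ∂_1 = 5 − 4 = 1, and the invariant factors of ∂_1 are all 1, so H_0 ≅ Z.
  H_1: rank ker ∂_1 − rank ∂_2 = (9 − 4) − 5 = 0, and the invariant factors of ∂_2 are all 1, so H_1 ≅ 0.
  H_2: rank ker ∂_2 − rank ∂_3 = (6 − 5) − 0 = 1, and there is no ∂_3, so H_2 ≅ Z.

As a check, the Euler characteristic is 5 − 9 + 6 = 2, which agrees with 1 − 0 + 1 = 2.

H_0 = Z,  H_1 = 0,  H_2 = Z.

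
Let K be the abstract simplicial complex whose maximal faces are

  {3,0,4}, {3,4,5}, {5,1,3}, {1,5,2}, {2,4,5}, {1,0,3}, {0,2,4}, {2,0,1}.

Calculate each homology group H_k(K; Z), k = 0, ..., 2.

H_0 = Z,  H_1 = 0,  H_2 = Z.

We work with the vertex ordering 0 < 1 < 2 < 3 < 4 < 5. The simplices of K, each written with vertices in increasing order, are:

  0-simplices (6): [0], [1], [2], [3], [4], [5]
  1-simplices (12): [0,1], [0,2], [0,3], [0,4], [1,2], [1,3], [1,5], [2,4], [2,5], [3,4], [3,5], [4,5]
  2-simplices (8): [0,1,2], [0,1,3], [0,2,4], [0,3,4], [1,2,5], [1,3,5], [2,4,5], [3,4,5]

giving chain groups C_0 ≅ Z^6, C_1 ≅ Z^12, C_2 ≅ Z^8.

The boundary map ∂_1: C_1 → C_0 maps an edge to its endpoints' difference, ∂[p,q] = q − p. For instance
  ∂[0,4] = [4] − [0].
The resulting 6×12 matrix has rank 5, and its Smith normal form has invariant factors (1,1,1,1,1).

∂_2: C_2 → C_1 acts by ∂[p,q,r] = [q,r] − [p,r] + [p,q]. For instance
  ∂[1,2,5] = [2,5] − [1,5] + [1,2],
  ∂[3,4,5] = [4,5] − [3,5] + [3,4].
This gives a 12×8 integer matrix of rank 7; reducing to Smith normal form yields diagonal entries (1,1,1,1,1,1,1).

From H_k ≅ ker(∂_k) / im(∂_{k+1}) we obtain:

  H_0: rank C_0 − rank ∂_1 = 6 − 5 = 1, and the invariant factors of ∂_1 are all 1, so H_0 = Z.
  H_1: rank ker ∂_1 − rank ∂_2 = (12 − 5) − 7 = 0, and the invariant factors of ∂_2 are all 1, so H_1 = 0.
  H_2: rank ker ∂_2 − rank ∂_3 = (8 − 7) − 0 = 1, and there is no ∂_3, so H_2 = Z.

(K is a triangulation of the 2-sphere S^2.)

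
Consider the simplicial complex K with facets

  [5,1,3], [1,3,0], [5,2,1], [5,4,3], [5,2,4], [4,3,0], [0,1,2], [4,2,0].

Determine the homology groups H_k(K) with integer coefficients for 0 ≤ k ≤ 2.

Order the vertices as 0 < 1 < 2 < 3 < 4 < 5. Listing each simplex with vertices in this order, K has dimension 2 with simplices:

  0-simplices (6): [0], [1], [2], [3], [4], [5]
  1-simplices (12): [0,1], [0,2], [0,3], [0,4], [1,2], [1,3], [1,5], [2,4], [2,5], [3,4], [3,5], [4,5]
  2-simplices (8): [0,1,2], [0,1,3], [0,2,4], [0,3,4], [1,2,5], [1,3,5], [2,4,5], [3,4,5]

giving chain groups C_0 ≅ Z^6, C_1 ≅ Z^12, C_2 ≅ Z^8.

The boundary map ∂_1: C_1 → C_0 sends each edge [p,q] (with p < q) to q − p. For instance
  ∂[2,4] = [4] − [2].
This gives a 6×12 integer matrix of rank 5; reducing to Smith normal form yields diagonal entries (1,1,1,1,1).

∂_2: C_2 → C_1 acts by ∂[p,q,r] = [q,r] − [p,r] + [p,q]. For instance
  ∂[1,3,5] = [3,5] − [1,5] + [1,3],
  ∂[1,2,5] = [2,5] − [1,5] + [1,2].
The resulting 12×8 matrix has rank 7, and its Smith normal form has invariant factors (1,1,1,1,1,1,1).

Now H_k = ker ∂_k / im ∂_{k+1}, so:

  H_0: rank C_0 − rank ∂_1 = 6 − 5 = 1, and the invariant factors of ∂_1 are all 1, so H_0 = Z.
  H_1: rank ker ∂_1 − rank ∂_2 = (12 − 5) − 7 = 0, and the invariant factors of ∂_2 are all 1, so H_1 = 0.
  H_2: rank ker ∂_2 − rank ∂_3 = (8 − 7) − 0 = 1, and there is no ∂_3, so H_2 = Z.

As a check, the Euler characteristic is 6 − 12 + 8 = 2, which agrees with 1 − 0 + 1 = 2.
(K is a triangulation of the 2-sphere S^2.)

H_0 = Z,  H_1 = 0,  H_2 = Z.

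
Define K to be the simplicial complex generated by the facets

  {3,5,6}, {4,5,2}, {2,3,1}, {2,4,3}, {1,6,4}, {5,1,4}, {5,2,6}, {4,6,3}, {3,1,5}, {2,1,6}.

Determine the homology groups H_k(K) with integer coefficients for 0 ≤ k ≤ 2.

K has 6 vertices, 15 edges, 10 triangles.
rank ∂_0 = 0, rank ∂_1 = 5 ⇒ b_0 = 6 − 0 − 5 = 1; all invariant factors of ∂_1 are 1 so no torsion. So H_0 ≅ Z.
rank ∂_1 = 5, rank ∂_2 = 10 ⇒ b_1 = 15 − 5 − 10 = 0; ∂_2 has invariant factor(s) [2] giving torsion. So H_1 ≅ Z_2.
rank ∂_2 = 10, rank ∂_3 = 0 ⇒ b_2 = 10 − 10 − 0 = 0. So H_2 ≅ 0.

H_0 ≅ Z,  H_1 ≅ Z_2,  H_2 = 0.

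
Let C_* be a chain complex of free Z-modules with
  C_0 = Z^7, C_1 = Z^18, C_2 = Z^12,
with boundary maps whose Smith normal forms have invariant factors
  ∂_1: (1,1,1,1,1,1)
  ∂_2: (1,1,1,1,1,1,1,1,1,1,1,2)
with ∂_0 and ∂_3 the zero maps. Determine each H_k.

H_0: b_0 = 7 − 0 − 6 = 1; torsion from ∂_1 factors > 1: none. So H_0 ≅ Z.
H_1: b_1 = 18 − 6 − 12 = 0; torsion from ∂_2 factors > 1: [2]. So H_1 ≅ Z_2.
H_2: b_2 = 12 − 12 − 0 = 0; torsion from ∂_3 factors > 1: none. So H_2 ≅ 0.

H_0 ≅ Z,  H_1 ≅ Z_2,  H_2 = 0.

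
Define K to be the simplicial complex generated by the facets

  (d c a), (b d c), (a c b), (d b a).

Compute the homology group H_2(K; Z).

K has 4 vertices, 6 edges, 4 triangles.
rank ∂_2 = 3, rank ∂_3 = 0 ⇒ b_2 = 4 − 3 − 0 = 1. So H_2 = Z.

H_2 ≅ Z.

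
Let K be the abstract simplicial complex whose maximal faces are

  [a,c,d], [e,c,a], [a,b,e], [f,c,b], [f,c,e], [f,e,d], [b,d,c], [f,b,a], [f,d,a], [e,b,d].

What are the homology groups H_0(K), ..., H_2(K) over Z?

H_0 ≅ Z,  H_1 ≅ Z/2Z,  H_2 = 0.

Order the vertices as a < b < c < d < e < f. Listing each simplex with vertices in this order, K has dimension 2 with simplices:

  0-simplices (6): a, b, c, d, e, f
  1-simplices (15): ab, ac, ad, ae, af, bc, bd, be, bf, cd, ce, cf, de, df, ef
  2-simplices (10): abe, abf, acd, ace, adf, bcd, bcf, bde, cef, def

so the chain groups are C_0 ≅ Z^6, C_1 ≅ Z^15, C_2 ≅ Z^10.

Boundary ∂_1: C_1 → C_0 is given by ∂[p,q] = [q] − [p]. For instance
  ∂af = f − a.
The resulting 6×15 matrix has rank 5, and its Smith normal form has invariant factors (1,1,1,1,1).

Boundary ∂_2: C_2 → C_1 acts by ∂[p,q,r] = [q,r] − [p,r] + [p,q]. For instance
  ∂bde = de − be + bd,
  ∂cef = ef − cf + ce.
As a 15×10 matrix over Z this has rank 10, with invariant factors (1,1,1,1,1,1,1,1,1,2).

Computing H_k = (kernel of ∂_k) / (image of ∂_{k+1}):

  H_0: rank C_0 − rank ∂_1 = 6 − 5 = 1, and the invariant factors of ∂_1 are all 1, so H_0 ≅ Z.
  H_1: rank ker ∂_1 − rank ∂_2 = (15 − 5) − 10 = 0, and ∂_2 has invariant factor 2 > 1, so H_1 ≅ Z/2Z.
  H_2: rank ker ∂_2 − rank ∂_3 = (10 − 10) − 0 = 0, and there is no ∂_3, so H_2 ≅ 0.

(K is a triangulation of the real projective plane RP^2.)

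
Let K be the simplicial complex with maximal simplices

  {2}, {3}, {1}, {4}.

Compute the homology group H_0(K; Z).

K has 4 vertices.
rank ∂_0 = 0, rank ∂_1 = 0 ⇒ b_0 = 4 − 0 − 0 = 4. So H_0 = Z^4.

H_0 ≅ Z^4.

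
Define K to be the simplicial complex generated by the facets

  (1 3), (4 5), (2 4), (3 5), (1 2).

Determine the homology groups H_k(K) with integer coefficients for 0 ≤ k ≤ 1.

H_0 = Z,  H_1 = Z.

K has 5 vertices, 5 edges.
rank ∂_0 = 0, rank ∂_1 = 4 ⇒ b_0 = 5 − 0 − 4 = 1; all invariant factors of ∂_1 are 1 so no torsion. So H_0 ≅ Z.
rank ∂_1 = 4, rank ∂_2 = 0 ⇒ b_1 = 5 − 4 − 0 = 1. So H_1 ≅ Z.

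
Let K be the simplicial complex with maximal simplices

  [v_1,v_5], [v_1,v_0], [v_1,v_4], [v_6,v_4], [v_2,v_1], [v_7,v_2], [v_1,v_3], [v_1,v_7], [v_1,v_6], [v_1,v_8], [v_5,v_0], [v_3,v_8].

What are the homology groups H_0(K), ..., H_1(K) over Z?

We work with the vertex ordering v_0 < v_1 < v_2 < v_3 < v_4 < v_5 < v_6 < v_7 < v_8. The simplices of K, each written with vertices in increasing order, are:

  0-simplices (9): [v_0], [v_1], [v_2], [v_3], [v_4], [v_5], [v_6], [v_7], [v_8]
  1-simplices (12): [v_0,v_1], [v_0,v_5], [v_1,v_2], [v_1,v_3], [v_1,v_4], [v_1,v_5], [v_1,v_6], [v_1,v_7], [v_1,v_8], [v_2,v_7], [v_3,v_8], [v_4,v_6]

giving chain groups C_0 ≅ Z^9, C_1 ≅ Z^12.

Boundary ∂_1: C_1 → C_0 sends each edge [p,q] (with p < q) to q − p.
As a 9×12 matrix over Z this has rank 8, with invariant factors (1,1,1,1,1,1,1,1).

Reading off H_k = ker ∂_k / im ∂_{k+1}:

  H_0: rank C_0 − rank ∂_1 = 9 − 8 = 1, and the invariant factors of ∂_1 are all 1, so H_0 ≅ Z.
  H_1: rank ker ∂_1 − rank ∂_2 = (12 − 8) − 0 = 4, and there is no ∂_2, so H_1 ≅ Z^4.

(K is a triangulation of a wedge of 4 circles.)

H_0 ≅ Z,  H_1 ≅ Z^4.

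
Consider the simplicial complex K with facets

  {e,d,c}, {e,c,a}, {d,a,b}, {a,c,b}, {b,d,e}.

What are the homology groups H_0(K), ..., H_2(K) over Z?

H_0 ≅ Z,  H_1 ≅ Z,  H_2 = 0.

K has 5 vertices, 10 edges, 5 triangles.
rank ∂_0 = 0, rank ∂_1 = 4 ⇒ b_0 = 5 − 0 − 4 = 1; all invariant factors of ∂_1 are 1 so no torsion. So H_0 ≅ Z.
rank ∂_1 = 4, rank ∂_2 = 5 ⇒ b_1 = 10 − 4 − 5 = 1; all invariant factors of ∂_2 are 1 so no torsion. So H_1 ≅ Z.
rank ∂_2 = 5, rank ∂_3 = 0 ⇒ b_2 = 5 − 5 − 0 = 0. So H_2 ≅ 0.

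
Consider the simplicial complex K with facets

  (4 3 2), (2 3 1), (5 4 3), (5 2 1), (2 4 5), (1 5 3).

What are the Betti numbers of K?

Order the vertices as 1 < 2 < 3 < 4 < 5. Listing each simplex with vertices in this order, K has dimension 2 with simplices:

  0-simplices (5): [1], [2], [3], [4], [5]
  1-simplices (9): [1,2], [1,3], [1,5], [2,3], [2,4], [2,5], [3,4], [3,5], [4,5]
  2-simplices (6): [1,2,3], [1,2,5], [1,3,5], [2,3,4], [2,4,5], [3,4,5]

giving chain groups C_0 ≅ Z^5, C_1 ≅ Z^9, C_2 ≅ Z^6.

The boundary map ∂_1: C_1 → C_0 is given by ∂[p,q] = [q] − [p]. For instance
  ∂[1,2] = [2] − [1].
As a 5×9 matrix over Z this has rank 4, with invariant factors (1,1,1,1).

∂_2: C_2 → C_1 sends each 2-simplex [p,q,r] to [q,r] − [p,r] + [p,q]. For instance
  ∂[1,2,3] = [2,3] − [1,3] + [1,2],
  ∂[2,3,4] = [3,4] − [2,4] + [2,3].
The resulting 9×6 matrix has rank 5, and its Smith normal form has invariant factors (1,1,1,1,1).

Computing H_k = (kernel of ∂_k) / (image of ∂_{k+1}):

  H_0: rank C_0 − rank ∂_1 = 5 − 4 = 1, and the invariant factors of ∂_1 are all 1, so H_0 = Z.
  H_1: rank ker ∂_1 − rank ∂_2 = (9 − 4) − 5 = 0, and the invariant factors of ∂_2 are all 1, so H_1 = 0.
  H_2: rank ker ∂_2 − rank ∂_3 = (6 − 5) − 0 = 1, and there is no ∂_3, so H_2 = Z.

(K is a triangulation of the 2-sphere S^2.)

Hence the Betti numbers are b_0 = 1, b_1 = 0, b_2 = 1.

b_0 = 1, b_1 = 0, b_2 = 1.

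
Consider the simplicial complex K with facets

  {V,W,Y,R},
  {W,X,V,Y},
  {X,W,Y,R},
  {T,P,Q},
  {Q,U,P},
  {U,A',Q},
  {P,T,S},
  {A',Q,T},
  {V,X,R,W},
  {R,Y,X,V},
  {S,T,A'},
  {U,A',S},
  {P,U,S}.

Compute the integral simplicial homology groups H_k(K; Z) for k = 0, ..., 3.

H_0 ≅ Z^2,  H_1 = 0,  H_2 ≅ Z,  H_3 ≅ Z.

K has 11 vertices, 22 edges, 18 triangles, 5 3-simplices.
rank ∂_0 = 0, rank ∂_1 = 9 ⇒ b_0 = 11 − 0 − 9 = 2; all invariant factors of ∂_1 are 1 so no torsion. So H_0 = Z^2.
rank ∂_1 = 9, rank ∂_2 = 13 ⇒ b_1 = 22 − 9 − 13 = 0; all invariant factors of ∂_2 are 1 so no torsion. So H_1 = 0.
rank ∂_2 = 13, rank ∂_3 = 4 ⇒ b_2 = 18 − 13 − 4 = 1; all invariant factors of ∂_3 are 1 so no torsion. So H_2 = Z.
rank ∂_3 = 4, rank ∂_4 = 0 ⇒ b_3 = 5 − 4 − 0 = 1. So H_3 = Z.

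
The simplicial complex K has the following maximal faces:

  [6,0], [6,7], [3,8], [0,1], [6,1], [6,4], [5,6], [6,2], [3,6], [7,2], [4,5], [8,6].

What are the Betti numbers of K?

Take the total order 0 < 1 < 2 < 3 < 4 < 5 < 6 < 7 < 8 on the vertex set. Then K (dimension 1) consists of the simplices:

  0-simplices (9): [0], [1], [2], [3], [4], [5], [6], [7], [8]
  1-simplices (12): [0,1], [0,6], [1,6], [2,6], [2,7], [3,6], [3,8], [4,5], [4,6], [5,6], [6,7], [6,8]

so the chain groups are C_0 ≅ Z^9, C_1 ≅ Z^12.

∂_1: C_1 → C_0 is given by ∂[p,q] = [q] − [p].
The 9×12 boundary matrix has rank 8 and Smith normal form diag(1,1,1,1,1,1,1,1).

Reading off H_k = ker ∂_k / im ∂_{k+1}:

  H_0: rank C_0 − rank ∂_1 = 9 − 8 = 1, and the invariant factors of ∂_1 are all 1, so H_0 = Z.
  H_1: rank ker ∂_1 − rank ∂_2 = (12 − 8) − 0 = 4, and there is no ∂_2, so H_1 = Z^4.

As a check, the Euler characteristic is 9 − 12 = -3, which agrees with 1 − 4 = -3.

Hence the Betti numbers are b_0 = 1, b_1 = 4.

b_0 = 1, b_1 = 4.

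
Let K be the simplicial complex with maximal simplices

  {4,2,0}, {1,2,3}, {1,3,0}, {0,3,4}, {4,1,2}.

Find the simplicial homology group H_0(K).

H_0 = Z.

Order the vertices as 0 < 1 < 2 < 3 < 4. Listing each simplex with vertices in this order, K has dimension 2 with simplices:

  0-simplices (5): [0], [1], [2], [3], [4]
  1-simplices (10): [0,1], [0,2], [0,3], [0,4], [1,2], [1,3], [1,4], [2,3], [2,4], [3,4]
  2-simplices (5): [0,1,3], [0,2,4], [0,3,4], [1,2,3], [1,2,4]

Hence C_0 ≅ Z^5, C_1 ≅ Z^10, C_2 ≅ Z^5.

The boundary map ∂_1: C_1 → C_0 is given by ∂[p,q] = [q] − [p]. For instance
  ∂[0,4] = [4] − [0].
The resulting 5×10 matrix has rank 4, and its Smith normal form has invariant factors (1,1,1,1).

∂_2: C_2 → C_1 sends each 2-simplex [p,q,r] to [q,r] − [p,r] + [p,q]. For instance
  ∂[0,3,4] = [3,4] − [0,4] + [0,3],
  ∂[0,1,3] = [1,3] − [0,3] + [0,1].
As a 10×5 matrix over Z this has rank 5, with invariant factors (1,1,1,1,1).

Now H_k = ker ∂_k / im ∂_{k+1}, so:

  H_0: rank C_0 − rank ∂_1 = 5 − 4 = 1, and the invariant factors of ∂_1 are all 1, so H_0 = Z.

(K is a triangulation of the Möbius band.)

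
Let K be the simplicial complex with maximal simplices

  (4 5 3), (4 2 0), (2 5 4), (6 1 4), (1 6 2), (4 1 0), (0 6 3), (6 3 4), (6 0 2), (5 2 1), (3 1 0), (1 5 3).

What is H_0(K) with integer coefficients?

H_0 = Z.

Order the vertices as 0 < 1 < 2 < 3 < 4 < 5 < 6. Listing each simplex with vertices in this order, K has dimension 2 with simplices:

  0-simplices (7): [0], [1], [2], [3], [4], [5], [6]
  1-simplices (18): [0,1], [0,2], [0,3], [0,4], [0,6], [1,2], [1,3], [1,4], [1,5], [1,6], [2,4], [2,5], [2,6], [3,4], [3,5], [3,6], [4,5], [4,6]
  2-simplices (12): [0,1,3], [0,1,4], [0,2,4], [0,2,6], [0,3,6], [1,2,5], [1,2,6], [1,3,5], [1,4,6], [2,4,5], [3,4,5], [3,4,6]

Hence C_0 ≅ Z^7, C_1 ≅ Z^18, C_2 ≅ Z^12.

The boundary map ∂_1: C_1 → C_0 is given by ∂[p,q] = [q] − [p]. For instance
  ∂[0,3] = [3] − [0].
This gives a 7×18 integer matrix of rank 6; reducing to Smith normal form yields diagonal entries (1,1,1,1,1,1).

∂_2: C_2 → C_1 acts by ∂[p,q,r] = [q,r] − [p,r] + [p,q]. For instance
  ∂[1,2,6] = [2,6] − [1,6] + [1,2],
  ∂[1,2,5] = [2,5] − [1,5] + [1,2].
As a 18×12 matrix over Z this has rank 12, with invariant factors (1,1,1,1,1,1,1,1,1,1,1,2).

Computing H_k = (kernel of ∂_k) / (image of ∂_{k+1}):

  H_0: rank C_0 − rank ∂_1 = 7 − 6 = 1, and the invariant factors of ∂_1 are all 1, so H_0 ≅ Z.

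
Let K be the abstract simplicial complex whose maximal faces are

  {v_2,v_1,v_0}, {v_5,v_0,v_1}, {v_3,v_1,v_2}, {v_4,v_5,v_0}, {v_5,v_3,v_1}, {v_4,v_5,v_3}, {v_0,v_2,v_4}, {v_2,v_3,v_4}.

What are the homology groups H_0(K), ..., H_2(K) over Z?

Take the total order v_0 < v_1 < v_2 < v_3 < v_4 < v_5 on the vertex set. Then K (dimension 2) consists of the simplices:

  0-simplices (6): [v_0], [v_1], [v_2], [v_3], [v_4], [v_5]
  1-simplices (12): [v_0,v_1], [v_0,v_2], [v_0,v_4], [v_0,v_5], [v_1,v_2], [v_1,v_3], [v_1,v_5], [v_2,v_3], [v_2,v_4], [v_3,v_4], [v_3,v_5], [v_4,v_5]
  2-simplices (8): [v_0,v_1,v_2], [v_0,v_1,v_5], [v_0,v_2,v_4], [v_0,v_4,v_5], [v_1,v_2,v_3], [v_1,v_3,v_5], [v_2,v_3,v_4], [v_3,v_4,v_5]

giving chain groups C_0 ≅ Z^6, C_1 ≅ Z^12, C_2 ≅ Z^8.

∂_1: C_1 → C_0 sends each edge [p,q] (with p < q) to q − p. For instance
  ∂[v_3,v_5] = [v_5] − [v_3].
As a 6×12 matrix over Z this has rank 5, with invariant factors (1,1,1,1,1).

∂_2: C_2 → C_1 sends each 2-simplex [p,q,r] to [q,r] − [p,r] + [p,q]. For instance
  ∂[v_1,v_2,v_3] = [v_2,v_3] − [v_1,v_3] + [v_1,v_2],
  ∂[v_0,v_2,v_4] = [v_2,v_4] − [v_0,v_4] + [v_0,v_2].
As a 12×8 matrix over Z this has rank 7, with invariant factors (1,1,1,1,1,1,1).

From H_k ≅ ker(∂_k) / im(∂_{k+1}) we obtain:

  H_0: rank C_0 − rank ∂_1 = 6 − 5 = 1, and the invariant factors of ∂_1 are all 1, so H_0 = Z.
  H_1: rank ker ∂_1 − rank ∂_2 = (12 − 5) − 7 = 0, and the invariant factors of ∂_2 are all 1, so H_1 = 0.
  H_2: rank ker ∂_2 − rank ∂_3 = (8 − 7) − 0 = 1, and there is no ∂_3, so H_2 = Z.

As a check, the Euler characteristic is 6 − 12 + 8 = 2, which agrees with 1 − 0 + 1 = 2.
(K is a triangulation of the 2-sphere S^2.)

H_0 ≅ Z,  H_1 = 0,  H_2 ≅ Z.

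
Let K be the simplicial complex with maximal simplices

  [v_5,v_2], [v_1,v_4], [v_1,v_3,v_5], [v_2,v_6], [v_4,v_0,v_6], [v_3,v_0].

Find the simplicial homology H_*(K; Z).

K has 7 vertices, 10 edges, 2 triangles.
rank ∂_0 = 0, rank ∂_1 = 6 ⇒ b_0 = 7 − 0 − 6 = 1; all invariant factors of ∂_1 are 1 so no torsion. So H_0 = Z.
rank ∂_1 = 6, rank ∂_2 = 2 ⇒ b_1 = 10 − 6 − 2 = 2; all invariant factors of ∂_2 are 1 so no torsion. So H_1 = Z^2.
rank ∂_2 = 2, rank ∂_3 = 0 ⇒ b_2 = 2 − 2 − 0 = 0. So H_2 = 0.

H_0 = Z,  H_1 = Z^2,  H_2 = 0.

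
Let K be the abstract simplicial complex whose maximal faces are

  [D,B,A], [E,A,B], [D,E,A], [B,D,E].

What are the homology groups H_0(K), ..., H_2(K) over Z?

H_0 ≅ Z,  H_1 = 0,  H_2 ≅ Z.

Fix the vertex order A < B < D < E and write every simplex with vertices in increasing order. Then dim K = 2 and the simplices of K are:

  0-simplices (4): A, B, D, E
  1-simplices (6): AB, AD, AE, BD, BE, DE
  2-simplices (4): ABD, ABE, ADE, BDE

Hence C_0 ≅ Z^4, C_1 ≅ Z^6, C_2 ≅ Z^4.

∂_1: C_1 → C_0 is given by ∂[p,q] = [q] − [p]. For instance
  ∂AE = E − A.
As a 4×6 matrix over Z this has rank 3, with invariant factors (1,1,1).

∂_2: C_2 → C_1 maps a triangle to the signed sum of its edges. For instance
  ∂ADE = DE − AE + AD,
  ∂ABD = BD − AD + AB.
The resulting 6×4 matrix has rank 3, and its Smith normal form has invariant factors (1,1,1).

Now H_k = ker ∂_k / im ∂_{k+1}, so:

  H_0: rank C_0 − rank ∂_1 = 4 − 3 = 1, and the invariant factors of ∂_1 are all 1, so H_0 ≅ Z.
  H_1: rank ker ∂_1 − rank ∂_2 = (6 − 3) − 3 = 0, and the invariant factors of ∂_2 are all 1, so H_1 ≅ 0.
  H_2: rank ker ∂_2 − rank ∂_3 = (4 − 3) − 0 = 1, and there is no ∂_3, so H_2 ≅ Z.

(K is a triangulation of the 2-sphere S^2.)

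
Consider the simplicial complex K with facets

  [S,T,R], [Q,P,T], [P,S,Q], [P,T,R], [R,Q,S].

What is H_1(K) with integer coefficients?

H_1 = Z.

Order the vertices as P < Q < R < S < T. Listing each simplex with vertices in this order, K has dimension 2 with simplices:

  0-simplices (5): P, Q, R, S, T
  1-simplices (10): PQ, PR, PS, PT, QR, QS, QT, RS, RT, ST
  2-simplices (5): PQS, PQT, PRT, QRS, RST

giving chain groups C_0 ≅ Z^5, C_1 ≅ Z^10, C_2 ≅ Z^5.

∂_1: C_1 → C_0 is given by ∂[p,q] = [q] − [p]. For instance
  ∂PT = T − P.
This gives a 5×10 integer matrix of rank 4; reducing to Smith normal form yields diagonal entries (1,1,1,1).

The boundary map ∂_2: C_2 → C_1 maps a triangle to the signed sum of its edges. For instance
  ∂PRT = RT − PT + PR,
  ∂PQT = QT − PT + PQ.
The 10×5 boundary matrix has rank 5 and Smith normal form diag(1,1,1,1,1).

Computing H_k = (kernel of ∂_k) / (image of ∂_{k+1}):

  H_1: rank ker ∂_1 − rank ∂_2 = (10 − 4) − 5 = 1, and the invariant factors of ∂_2 are all 1, so H_1 ≅ Z.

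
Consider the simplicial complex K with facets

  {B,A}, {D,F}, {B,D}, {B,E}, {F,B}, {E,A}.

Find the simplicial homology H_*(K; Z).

H_0 = Z,  H_1 = Z^2.

Order the vertices as A < B < D < E < F. Listing each simplex with vertices in this order, K has dimension 1 with simplices:

  0-simplices (5): A, B, D, E, F
  1-simplices (6): AB, AE, BD, BE, BF, DF

giving chain groups C_0 ≅ Z^5, C_1 ≅ Z^6.

∂_1: C_1 → C_0 is given by ∂[p,q] = [q] − [p].
The 5×6 boundary matrix has rank 4 and Smith normal form diag(1,1,1,1).

From H_k ≅ ker(∂_k) / im(∂_{k+1}) we obtain:

  H_0: rank C_0 − rank ∂_1 = 5 − 4 = 1, and the invariant factors of ∂_1 are all 1, so H_0 ≅ Z.
  H_1: rank ker ∂_1 − rank ∂_2 = (6 − 4) − 0 = 2, and there is no ∂_2, so H_1 ≅ Z^2.

As a check, the Euler characteristic is 5 − 6 = -1, which agrees with 1 − 2 = -1.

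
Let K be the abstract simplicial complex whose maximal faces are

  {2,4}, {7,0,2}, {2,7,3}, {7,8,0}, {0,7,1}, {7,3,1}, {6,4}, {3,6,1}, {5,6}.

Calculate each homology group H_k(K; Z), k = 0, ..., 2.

H_0 ≅ Z,  H_1 ≅ Z,  H_2 = 0.

Take the total order 0 < 1 < 2 < 3 < 4 < 5 < 6 < 7 < 8 on the vertex set. Then K (dimension 2) consists of the simplices:

  0-simplices (9): [0], [1], [2], [3], [4], [5], [6], [7], [8]
  1-simplices (15): [0,1], [0,2], [0,7], [0,8], [1,3], [1,6], [1,7], [2,3], [2,4], [2,7], [3,6], [3,7], [4,6], [5,6], [7,8]
  2-simplices (6): [0,1,7], [0,2,7], [0,7,8], [1,3,6], [1,3,7], [2,3,7]

giving chain groups C_0 ≅ Z^9, C_1 ≅ Z^15, C_2 ≅ Z^6.

∂_1: C_1 → C_0 sends each edge [p,q] (with p < q) to q − p. For instance
  ∂[2,7] = [7] − [2].
As a 9×15 matrix over Z this has rank 8, with invariant factors (1,1,1,1,1,1,1,1).

∂_2: C_2 → C_1 maps a triangle to the signed sum of its edges. For instance
  ∂[1,3,6] = [3,6] − [1,6] + [1,3],
  ∂[0,1,7] = [1,7] − [0,7] + [0,1].
As a 15×6 matrix over Z this has rank 6, with invariant factors (1,1,1,1,1,1).

Computing H_k = (kernel of ∂_k) / (image of ∂_{k+1}):

  H_0: rank C_0 − rank ∂_1 = 9 − 8 = 1, and the invariant factors of ∂_1 are all 1, so H_0 = Z.
  H_1: rank ker ∂_1 − rank ∂_2 = (15 − 8) − 6 = 1, and the invariant factors of ∂_2 are all 1, so H_1 = Z.
  H_2: rank ker ∂_2 − rank ∂_3 = (6 − 6) − 0 = 0, and there is no ∂_3, so H_2 = 0.

As a check, the Euler characteristic is 9 − 15 + 6 = 0, which agrees with 1 − 1 + 0 = 0.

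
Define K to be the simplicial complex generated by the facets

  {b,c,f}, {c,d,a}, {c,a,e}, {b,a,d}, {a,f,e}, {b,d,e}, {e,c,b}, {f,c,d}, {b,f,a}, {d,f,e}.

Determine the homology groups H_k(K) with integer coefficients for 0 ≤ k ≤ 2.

Order the vertices as a < b < c < d < e < f. Listing each simplex with vertices in this order, K has dimension 2 with simplices:

  0-simplices (6): a, b, c, d, e, f
  1-simplices (15): ab, ac, ad, ae, af, bc, bd, be, bf, cd, ce, cf, de, df, ef
  2-simplices (10): abd, abf, acd, ace, aef, bce, bcf, bde, cdf, def

so the chain groups are C_0 ≅ Z^6, C_1 ≅ Z^15, C_2 ≅ Z^10.

The boundary map ∂_1: C_1 → C_0 maps an edge to its endpoints' difference, ∂[p,q] = q − p.
The resulting 6×15 matrix has rank 5, and its Smith normal form has invariant factors (1,1,1,1,1).

∂_2: C_2 → C_1 sends each 2-simplex [p,q,r] to [q,r] − [p,r] + [p,q]. For instance
  ∂acd = cd − ad + ac,
  ∂aef = ef − af + ae.
This gives a 15×10 integer matrix of rank 10; reducing to Smith normal form yields diagonal entries (1,1,1,1,1,1,1,1,1,2).

Now H_k = ker ∂_k / im ∂_{k+1}, so:

  H_0: rank C_0 − rank ∂_1 = 6 − 5 = 1, and the invariant factors of ∂_1 are all 1, so H_0 ≅ Z.
  H_1: rank ker ∂_1 − rank ∂_2 = (15 − 5) − 10 = 0, and ∂_2 has invariant factor 2 > 1, so H_1 ≅ Z/2Z.
  H_2: rank ker ∂_2 − rank ∂_3 = (10 − 10) − 0 = 0, and there is no ∂_3, so H_2 ≅ 0.

As a check, the Euler characteristic is 6 − 15 + 10 = 1, which agrees with 1 − 0 + 0 = 1.

H_0 ≅ Z,  H_1 ≅ Z/2Z,  H_2 = 0.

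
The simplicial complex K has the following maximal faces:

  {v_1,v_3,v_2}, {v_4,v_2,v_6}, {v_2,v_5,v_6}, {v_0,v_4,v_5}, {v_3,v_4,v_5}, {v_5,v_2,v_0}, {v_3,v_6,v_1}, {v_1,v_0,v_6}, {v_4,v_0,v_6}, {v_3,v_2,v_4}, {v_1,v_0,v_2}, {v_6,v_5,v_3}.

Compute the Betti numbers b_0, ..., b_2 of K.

Take the total order v_0 < v_1 < v_2 < v_3 < v_4 < v_5 < v_6 on the vertex set. Then K (dimension 2) consists of the simplices:

  0-simplices (7): [v_0], [v_1], [v_2], [v_3], [v_4], [v_5], [v_6]
  1-simplices (18): (18 of them)
  2-simplices (12): (12 of them)

giving chain groups C_0 ≅ Z^7, C_1 ≅ Z^18, C_2 ≅ Z^12.

∂_1: C_1 → C_0 sends each edge [p,q] (with p < q) to q − p. For instance
  ∂[v_0,v_5] = [v_5] − [v_0].
The resulting 7×18 matrix has rank 6, and its Smith normal form has invariant factors (1,1,1,1,1,1).

The boundary map ∂_2: C_2 → C_1 sends each 2-simplex [p,q,r] to [q,r] − [p,r] + [p,q]. For instance
  ∂[v_0,v_2,v_5] = [v_2,v_5] − [v_0,v_5] + [v_0,v_2],
  ∂[v_2,v_4,v_6] = [v_4,v_6] − [v_2,v_6] + [v_2,v_4].
This gives a 18×12 integer matrix of rank 12; reducing to Smith normal form yields diagonal entries (1,1,1,1,1,1,1,1,1,1,1,2).

From H_k ≅ ker(∂_k) / im(∂_{k+1}) we obtain:

  H_0: rank C_0 − rank ∂_1 = 7 − 6 = 1, and the invariant factors of ∂_1 are all 1, so H_0 ≅ Z.
  H_1: rank ker ∂_1 − rank ∂_2 = (18 − 6) − 12 = 0, and ∂_2 has invariant factor 2 > 1, so H_1 ≅ Z/2Z.
  H_2: rank ker ∂_2 − rank ∂_3 = (12 − 12) − 0 = 0, and there is no ∂_3, so H_2 ≅ 0.

Hence the Betti numbers are b_0 = 1, b_1 = 0, b_2 = 0.

b_0 = 1, b_1 = 0, b_2 = 0.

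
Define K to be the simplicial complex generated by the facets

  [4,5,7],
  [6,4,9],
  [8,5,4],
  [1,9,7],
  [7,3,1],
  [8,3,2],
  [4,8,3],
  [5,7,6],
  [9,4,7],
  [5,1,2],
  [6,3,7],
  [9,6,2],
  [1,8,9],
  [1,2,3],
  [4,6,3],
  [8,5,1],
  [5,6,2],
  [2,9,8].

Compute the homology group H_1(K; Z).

Order the vertices as 1 < 2 < 3 < 4 < 5 < 6 < 7 < 8 < 9. Listing each simplex with vertices in this order, K has dimension 2 with simplices:

  0-simplices (9): [1], [2], [3], [4], [5], [6], [7], [8], [9]
  1-simplices (27): (27 of them)
  2-simplices (18): [1,2,3], [1,2,5], [1,3,7], [1,5,8], [1,7,9], [1,8,9], [2,3,8], [2,5,6], [2,6,9], [2,8,9], [3,4,6], [3,4,8], [3,6,7], [4,5,7], [4,5,8], [4,6,9], [4,7,9], [5,6,7]

Hence C_0 ≅ Z^9, C_1 ≅ Z^27, C_2 ≅ Z^18.

Boundary ∂_1: C_1 → C_0 maps an edge to its endpoints' difference, ∂[p,q] = q − p.
The resulting 9×27 matrix has rank 8, and its Smith normal form has invariant factors (1,1,1,1,1,1,1,1).

Boundary ∂_2: C_2 → C_1 acts by ∂[p,q,r] = [q,r] − [p,r] + [p,q]. For instance
  ∂[3,4,8] = [4,8] − [3,8] + [3,4],
  ∂[1,2,3] = [2,3] − [1,3] + [1,2].
This gives a 27×18 integer matrix of rank 18; reducing to Smith normal form yields diagonal entries (1,1,1,1,1,1,1,1,1,1,1,1,1,1,1,1,1,2).

Computing H_k = (kernel of ∂_k) / (image of ∂_{k+1}):

  H_1: rank ker ∂_1 − rank ∂_2 = (27 − 8) − 18 = 1, and ∂_2 has invariant factor 2 > 1, so H_1 ≅ Z × Z/2.

H_1 ≅ Z × Z/2.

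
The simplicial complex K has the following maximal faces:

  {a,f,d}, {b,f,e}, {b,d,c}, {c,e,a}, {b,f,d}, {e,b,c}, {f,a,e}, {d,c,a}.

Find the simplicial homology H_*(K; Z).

H_0 ≅ Z,  H_1 = 0,  H_2 ≅ Z.

Order the vertices as a < b < c < d < e < f. Listing each simplex with vertices in this order, K has dimension 2 with simplices:

  0-simplices (6): a, b, c, d, e, f
  1-simplices (12): ac, ad, ae, af, bc, bd, be, bf, cd, ce, df, ef
  2-simplices (8): acd, ace, adf, aef, bcd, bce, bdf, bef

giving chain groups C_0 ≅ Z^6, C_1 ≅ Z^12, C_2 ≅ Z^8.

Boundary ∂_1: C_1 → C_0 maps an edge to its endpoints' difference, ∂[p,q] = q − p. For instance
  ∂ce = e − c.
The 6×12 boundary matrix has rank 5 and Smith normal form diag(1,1,1,1,1).

∂_2: C_2 → C_1 maps a triangle to the signed sum of its edges. For instance
  ∂bef = ef − bf + be,
  ∂adf = df − af + ad.
The resulting 12×8 matrix has rank 7, and its Smith normal form has invariant factors (1,1,1,1,1,1,1).

Reading off H_k = ker ∂_k / im ∂_{k+1}:

  H_0: rank C_0 − rank ∂_1 = 6 − 5 = 1, and the invariant factors of ∂_1 are all 1, so H_0 ≅ Z.
  H_1: rank ker ∂_1 − rank ∂_2 = (12 − 5) − 7 = 0, and the invariant factors of ∂_2 are all 1, so H_1 ≅ 0.
  H_2: rank ker ∂_2 − rank ∂_3 = (8 − 7) − 0 = 1, and there is no ∂_3, so H_2 ≅ Z.

As a check, the Euler characteristic is 6 − 12 + 8 = 2, which agrees with 1 − 0 + 1 = 2.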